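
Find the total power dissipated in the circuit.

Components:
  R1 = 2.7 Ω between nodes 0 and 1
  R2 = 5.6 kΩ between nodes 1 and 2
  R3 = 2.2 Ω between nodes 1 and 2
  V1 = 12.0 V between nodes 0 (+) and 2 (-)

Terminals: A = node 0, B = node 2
Nodal analysis, taking node 2 as the 0 V reference.
Source V1 fixes V_0 = 12 V.
KCL at each unknown node (sum of currents leaving = 0; resistances in Ω):
  Node 1: (V_1 - 12)/2.7 + (V_1 - 0)/5600 + (V_1 - 0)/2.2 = 0
Collecting terms: 0.8251 × V_1 = 4.444  =>  V_1 = 5.387 V
Power in each resistor, P = (ΔV)²/R:
  P_R1 = (12 - 5.387)²/2.7 = 16.2 W
  P_R2 = (5.387 - 0)²/5600 = 0.005181 W
  P_R3 = (5.387 - 0)²/2.2 = 13.19 W
P_total = P_R1 + P_R2 + P_R3 = 29.39 W

Final answer: 29.39 W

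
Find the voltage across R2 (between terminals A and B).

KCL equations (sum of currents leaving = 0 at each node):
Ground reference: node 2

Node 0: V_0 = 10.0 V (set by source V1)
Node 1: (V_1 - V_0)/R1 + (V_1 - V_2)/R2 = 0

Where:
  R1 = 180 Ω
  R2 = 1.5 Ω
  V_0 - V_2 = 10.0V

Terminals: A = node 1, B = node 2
R1 and R2 are in series across V1 (node 0 → node 1 → node 2), and the output A–B is taken across R2, so this is a voltage divider.
Series current: I = V1/(R1 + R2) = 10/(180 + 1.5) = 10/181.5 = 0.0551 A
V_R2 = I × R2 = V1 × R2/(R1 + R2) = 10 × 1.5/181.5 = 0.08264 V

Final answer: 0.08264 V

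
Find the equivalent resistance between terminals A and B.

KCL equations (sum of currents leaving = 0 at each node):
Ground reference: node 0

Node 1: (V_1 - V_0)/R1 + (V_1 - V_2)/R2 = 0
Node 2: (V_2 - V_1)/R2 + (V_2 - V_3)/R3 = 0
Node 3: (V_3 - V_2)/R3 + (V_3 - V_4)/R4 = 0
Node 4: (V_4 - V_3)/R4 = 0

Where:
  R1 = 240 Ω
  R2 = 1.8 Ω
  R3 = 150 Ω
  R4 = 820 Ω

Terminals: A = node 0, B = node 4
Reduce the network between node 0 (A) and node 4 (B) by series/parallel combination:
  Rs1 = R1 + R2 (series, joined only at node 1) = 240 + 1.8 = 241.8 Ω
  Rs2 = R3 + Rs1 (series, joined only at node 2) = 150 + 241.8 = 391.8 Ω
  Rs3 = R4 + Rs2 (series, joined only at node 3) = 820 + 391.8 = 1212 Ω
R_eq = 1.212 kΩ

Final answer: 1.212 kΩ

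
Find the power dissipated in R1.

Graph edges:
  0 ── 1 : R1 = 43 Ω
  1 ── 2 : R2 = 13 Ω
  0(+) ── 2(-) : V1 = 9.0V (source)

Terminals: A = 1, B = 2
Nodal analysis, taking node 2 as the 0 V reference.
Source V1 fixes V_0 = 9 V.
KCL at each unknown node (sum of currents leaving = 0; resistances in Ω):
  Node 1: (V_1 - 9)/43 + (V_1 - 0)/13 = 0
Collecting terms: 0.1002 × V_1 = 0.2093  =>  V_1 = 2.089 V
I_R1 = (V_0 - V_1)/R1 = (9 - 2.089)/43 = 0.1607 A
P_R1 = I_R1² × R1 = (0.1607)² × 43 = 1.111 W

Final answer: 1.111 W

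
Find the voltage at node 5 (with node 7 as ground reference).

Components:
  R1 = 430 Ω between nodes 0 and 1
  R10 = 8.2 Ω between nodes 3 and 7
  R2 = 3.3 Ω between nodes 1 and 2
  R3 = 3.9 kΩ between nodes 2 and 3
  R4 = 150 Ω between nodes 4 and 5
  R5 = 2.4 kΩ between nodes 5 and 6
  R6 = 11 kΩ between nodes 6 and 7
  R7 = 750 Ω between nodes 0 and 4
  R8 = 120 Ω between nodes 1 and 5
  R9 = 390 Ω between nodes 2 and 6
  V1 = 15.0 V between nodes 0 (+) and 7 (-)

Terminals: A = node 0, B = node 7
Nodal analysis, taking node 7 as the 0 V reference.
Source V1 fixes V_0 = 15 V.
KCL at each unknown node (sum of currents leaving = 0; resistances in Ω):
  Node 1: (V_1 - 15)/430 + (V_1 - V_2)/3.3 + (V_1 - V_5)/120 = 0
  Node 2: (V_2 - V_1)/3.3 + (V_2 - V_3)/3900 + (V_2 - V_6)/390 = 0
  Node 3: (V_3 - V_2)/3900 + (V_3 - 0)/8.2 = 0
  Node 4: (V_4 - V_5)/150 + (V_4 - 15)/750 = 0
  Node 5: (V_5 - V_4)/150 + (V_5 - V_6)/2400 + (V_5 - V_1)/120 = 0
  Node 6: (V_6 - V_5)/2400 + (V_6 - 0)/11000 + (V_6 - V_2)/390 = 0
Collecting terms (coefficients in siemens):
  0.3137·V_1 - 0.303·V_2 - 0.008333·V_5 = 0.03488
  0.3059·V_2 - 0.303·V_1 - 0.0002564·V_3 - 0.002564·V_6 = 0
  0.1222·V_3 - 0.0002564·V_2 = 0
  0.008·V_4 - 0.006667·V_5 = 0.02
  0.01542·V_5 - 0.008333·V_1 - 0.006667·V_4 - 0.0004167·V_6 = 0
  0.003072·V_6 - 0.002564·V_2 - 0.0004167·V_5 = 0
Solving these 6 simultaneous equations (Gaussian elimination) gives:
  V_1 = 13.59 V, V_2 = 13.58 V, V_3 = 0.02849 V, V_4 = 13.95 V
  V_5 = 13.74 V, V_6 = 13.2 V
The requested potential is V_5 = 13.74 V.

Final answer: V_5 = 13.74 V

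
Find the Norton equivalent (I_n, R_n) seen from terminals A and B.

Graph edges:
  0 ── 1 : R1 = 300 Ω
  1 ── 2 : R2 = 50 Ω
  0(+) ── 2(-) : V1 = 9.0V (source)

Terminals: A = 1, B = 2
Find the Thévenin equivalent first; then I_n = V_th/R_th and R_n = R_th.
Step 1 — V_th is the open-circuit voltage V_A - V_B (nothing connected across the terminals).
Nodal analysis, taking node 2 as the 0 V reference.
Source V1 fixes V_0 = 9 V.
KCL at each unknown node (sum of currents leaving = 0; resistances in Ω):
  Node 1: (V_1 - 9)/300 + (V_1 - 0)/50 = 0
Collecting terms: 0.02333 × V_1 = 0.03  =>  V_1 = 1.286 V
V_th = V_1 - V_2 = 1.286 - 0 = 1.286 V
Step 2 — R_th: zero the source — replace V1 by a short circuit (node 2 merges into node 0) — and find the resistance seen between A (node 1) and B (node 0).
Reduce the network between node 1 (A) and node 0 (B) by series/parallel combination:
  Rp1 = R1 ‖ R2 (parallel, both between nodes 0 and 1) = 1/(1/300 + 1/50) = 42.86 Ω
R_th = 42.86 Ω
I_n = V_th/R_th = 1.286/42.86 = 0.03 A, and R_n = R_th = 42.86 Ω

Final answer: I_n = 0.03 A, R_n = 42.86 Ω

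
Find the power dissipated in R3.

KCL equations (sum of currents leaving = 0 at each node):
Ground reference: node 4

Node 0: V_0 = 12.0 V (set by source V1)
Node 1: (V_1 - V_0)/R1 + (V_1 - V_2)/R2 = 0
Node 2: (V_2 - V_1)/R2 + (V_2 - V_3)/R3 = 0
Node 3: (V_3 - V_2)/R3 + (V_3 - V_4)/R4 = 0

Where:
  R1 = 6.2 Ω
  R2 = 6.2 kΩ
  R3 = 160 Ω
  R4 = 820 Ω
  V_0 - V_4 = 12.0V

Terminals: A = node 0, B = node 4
Nodal analysis, taking node 4 as the 0 V reference.
Source V1 fixes V_0 = 12 V.
KCL at each unknown node (sum of currents leaving = 0; resistances in Ω):
  Node 1: (V_1 - 12)/6.2 + (V_1 - V_2)/6200 = 0
  Node 2: (V_2 - V_1)/6200 + (V_2 - V_3)/160 = 0
  Node 3: (V_3 - V_2)/160 + (V_3 - 0)/820 = 0
Collecting terms (coefficients in siemens):
  0.1615·V_1 - 0.0001613·V_2 = 1.935
  0.006411·V_2 - 0.0001613·V_1 - 0.00625·V_3 = 0
  0.00747·V_3 - 0.00625·V_2 = 0
Solving these 3 simultaneous equations (Gaussian elimination) gives:
  V_1 = 11.99 V, V_2 = 1.636 V, V_3 = 1.369 V
I_R3 = (V_2 - V_3)/R3 = (1.636 - 1.369)/160 = 0.00167 A
P_R3 = I_R3² × R3 = (0.00167)² × 160 = 0.0004462 W

Final answer: 0.0004462 W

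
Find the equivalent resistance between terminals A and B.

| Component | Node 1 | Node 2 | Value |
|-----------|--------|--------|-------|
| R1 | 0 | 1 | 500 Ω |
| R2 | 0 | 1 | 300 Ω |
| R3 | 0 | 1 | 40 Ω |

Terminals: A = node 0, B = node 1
Reduce the network between node 0 (A) and node 1 (B) by series/parallel combination:
  Rp1 = R1 ‖ R2 ‖ R3 (parallel, all between nodes 0 and 1) = 1/(1/500 + 1/300 + 1/40) = 32.97 Ω
R_eq = 32.97 Ω

Final answer: 32.97 Ω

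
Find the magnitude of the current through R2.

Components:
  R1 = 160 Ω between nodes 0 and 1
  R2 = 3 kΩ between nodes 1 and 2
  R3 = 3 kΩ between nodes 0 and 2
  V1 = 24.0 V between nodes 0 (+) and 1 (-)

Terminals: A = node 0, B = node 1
Nodal analysis, taking node 1 as the 0 V reference.
Source V1 fixes V_0 = 24 V.
KCL at each unknown node (sum of currents leaving = 0; resistances in Ω):
  Node 2: (V_2 - 0)/3000 + (V_2 - 24)/3000 = 0
Collecting terms: 0.0006667 × V_2 = 0.008  =>  V_2 = 12 V
I_R2 = (V_1 - V_2)/R2 = (0 - 12)/3000 = -0.004 A
|I_R2| = 0.004 A

Final answer: |I_R2| = 0.004 A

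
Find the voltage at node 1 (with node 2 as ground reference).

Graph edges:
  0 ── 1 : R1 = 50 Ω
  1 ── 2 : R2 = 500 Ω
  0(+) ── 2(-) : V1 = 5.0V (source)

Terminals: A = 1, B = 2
Nodal analysis, taking node 2 as the 0 V reference.
Source V1 fixes V_0 = 5 V.
KCL at each unknown node (sum of currents leaving = 0; resistances in Ω):
  Node 1: (V_1 - 5)/50 + (V_1 - 0)/500 = 0
Collecting terms: 0.022 × V_1 = 0.1  =>  V_1 = 4.545 V
The requested potential is V_1 = 4.545 V.

Final answer: V_1 = 4.545 V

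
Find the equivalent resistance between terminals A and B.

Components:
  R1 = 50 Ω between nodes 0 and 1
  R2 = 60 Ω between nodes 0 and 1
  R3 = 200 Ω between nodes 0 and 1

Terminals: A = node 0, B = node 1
Reduce the network between node 0 (A) and node 1 (B) by series/parallel combination:
  Rp1 = R1 ‖ R2 ‖ R3 (parallel, all between nodes 0 and 1) = 1/(1/50 + 1/60 + 1/200) = 24 Ω
R_eq = 24 Ω

Final answer: 24 Ω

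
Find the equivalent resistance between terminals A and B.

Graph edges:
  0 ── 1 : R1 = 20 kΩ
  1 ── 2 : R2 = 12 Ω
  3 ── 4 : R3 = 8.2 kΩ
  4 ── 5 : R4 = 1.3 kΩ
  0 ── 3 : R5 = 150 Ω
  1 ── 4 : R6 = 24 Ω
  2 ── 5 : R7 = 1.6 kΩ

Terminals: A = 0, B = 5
The network is not a plain series/parallel combination. Inject a 1 A test current into terminal A (node 0) and return it from terminal B (node 5); then R_eq = V_A / (1 A).
Nodal analysis, taking node 5 as the 0 V reference.
Current source I_test pushes 1 A into node 0 and draws it out of node 5.
KCL at each unknown node (sum of currents leaving = 0; resistances in Ω):
  Node 0: (V_0 - V_1)/20000 + (V_0 - V_3)/150 - 1 = 0
  Node 1: (V_1 - V_0)/20000 + (V_1 - V_2)/12 + (V_1 - V_4)/24 = 0
  Node 2: (V_2 - V_1)/12 + (V_2 - 0)/1600 = 0
  Node 3: (V_3 - V_0)/150 + (V_3 - V_4)/8200 = 0
  Node 4: (V_4 - V_1)/24 + (V_4 - V_3)/8200 + (V_4 - 0)/1300 = 0
Collecting terms (coefficients in siemens):
  0.006717·V_0 - 0.00005·V_1 - 0.006667·V_3 = 1
  0.125·V_1 - 0.00005·V_0 - 0.08333·V_2 - 0.04167·V_4 = 0
  0.08396·V_2 - 0.08333·V_1 = 0
  0.006789·V_3 - 0.006667·V_0 - 0.000122·V_4 = 0
  0.04256·V_4 - 0.04167·V_1 - 0.000122·V_3 = 0
Solving these 5 simultaneous equations (Gaussian elimination) gives:
  V_0 = 6611 V, V_1 = 717.6 V, V_2 = 712.3 V, V_3 = 6505 V
  V_4 = 721.3 V
R_eq = V_0 / 1 A = 6611 Ω = 6.611 kΩ

Final answer: 6.611 kΩ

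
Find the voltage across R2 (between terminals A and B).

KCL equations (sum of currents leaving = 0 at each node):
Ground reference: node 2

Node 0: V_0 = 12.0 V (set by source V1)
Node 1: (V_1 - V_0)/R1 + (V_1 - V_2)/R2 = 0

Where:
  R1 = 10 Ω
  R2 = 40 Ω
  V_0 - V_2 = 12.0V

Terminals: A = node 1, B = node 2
R1 and R2 are in series across V1 (node 0 → node 1 → node 2), and the output A–B is taken across R2, so this is a voltage divider.
Series current: I = V1/(R1 + R2) = 12/(10 + 40) = 12/50 = 0.24 A
V_R2 = I × R2 = V1 × R2/(R1 + R2) = 12 × 40/50 = 9.6 V

Final answer: 9.6 V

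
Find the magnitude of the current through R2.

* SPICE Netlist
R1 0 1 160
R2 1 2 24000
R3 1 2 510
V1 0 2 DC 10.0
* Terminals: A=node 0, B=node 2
Nodal analysis, taking node 2 as the 0 V reference.
Source V1 fixes V_0 = 10 V.
KCL at each unknown node (sum of currents leaving = 0; resistances in Ω):
  Node 1: (V_1 - 10)/160 + (V_1 - 0)/24000 + (V_1 - 0)/510 = 0
Collecting terms: 0.008252 × V_1 = 0.0625  =>  V_1 = 7.574 V
I_R2 = (V_1 - V_2)/R2 = (7.574 - 0)/24000 = 0.0003156 A
|I_R2| = 0.0003156 A

Final answer: |I_R2| = 0.0003156 A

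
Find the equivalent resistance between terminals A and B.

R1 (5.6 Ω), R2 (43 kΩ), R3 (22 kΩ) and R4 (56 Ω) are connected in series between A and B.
Reduce the network between node 0 (A) and node 4 (B) by series/parallel combination:
  Rs1 = R1 + R2 (series, joined only at node 1) = 5.6 + 43000 = 43010 Ω
  Rs2 = R3 + Rs1 (series, joined only at node 2) = 22000 + 43010 = 65010 Ω
  Rs3 = R4 + Rs2 (series, joined only at node 3) = 56 + 65010 = 65060 Ω
R_eq = 65.06 kΩ

Final answer: 65.06 kΩ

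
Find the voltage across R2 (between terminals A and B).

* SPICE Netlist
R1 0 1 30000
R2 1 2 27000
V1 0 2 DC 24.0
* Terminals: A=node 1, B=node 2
R1 and R2 are in series across V1 (node 0 → node 1 → node 2), and the output A–B is taken across R2, so this is a voltage divider.
Series current: I = V1/(R1 + R2) = 24/(30000 + 27000) = 24/57000 = 0.0004211 A
V_R2 = I × R2 = V1 × R2/(R1 + R2) = 24 × 27000/57000 = 11.37 V

Final answer: 11.37 V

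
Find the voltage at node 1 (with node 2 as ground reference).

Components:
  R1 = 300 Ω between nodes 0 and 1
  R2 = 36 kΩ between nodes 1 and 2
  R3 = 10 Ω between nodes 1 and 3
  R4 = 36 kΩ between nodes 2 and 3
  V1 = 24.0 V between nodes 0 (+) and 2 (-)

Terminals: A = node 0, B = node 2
Nodal analysis, taking node 2 as the 0 V reference.
Source V1 fixes V_0 = 24 V.
KCL at each unknown node (sum of currents leaving = 0; resistances in Ω):
  Node 1: (V_1 - 24)/300 + (V_1 - 0)/36000 + (V_1 - V_3)/10 = 0
  Node 3: (V_3 - V_1)/10 + (V_3 - 0)/36000 = 0
Collecting terms (coefficients in siemens):
  0.1034·V_1 - 0.1·V_3 = 0.08
  0.1·V_3 - 0.1·V_1 = 0
Determinant D = (0.1034)(0.1) - (-0.1)(-0.1) = 0.000339
V_1 = [(0.08)(0.1) - (-0.1)(0)]/D = 23.61 V
V_3 = [(0.1034)(0) - (0.08)(-0.1)]/D = 23.6 V
The requested potential is V_1 = 23.61 V.

Final answer: V_1 = 23.61 V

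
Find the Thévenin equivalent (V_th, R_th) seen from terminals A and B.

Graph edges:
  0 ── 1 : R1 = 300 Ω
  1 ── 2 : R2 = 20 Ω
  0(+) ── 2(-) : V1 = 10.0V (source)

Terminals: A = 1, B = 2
Step 1 — V_th is the open-circuit voltage V_A - V_B (nothing connected across the terminals).
Nodal analysis, taking node 2 as the 0 V reference.
Source V1 fixes V_0 = 10 V.
KCL at each unknown node (sum of currents leaving = 0; resistances in Ω):
  Node 1: (V_1 - 10)/300 + (V_1 - 0)/20 = 0
Collecting terms: 0.05333 × V_1 = 0.03333  =>  V_1 = 0.625 V
V_th = V_1 - V_2 = 0.625 - 0 = 0.625 V
Step 2 — R_th: zero the source — replace V1 by a short circuit (node 2 merges into node 0) — and find the resistance seen between A (node 1) and B (node 0).
Reduce the network between node 1 (A) and node 0 (B) by series/parallel combination:
  Rp1 = R1 ‖ R2 (parallel, both between nodes 0 and 1) = 1/(1/300 + 1/20) = 18.75 Ω
R_th = 18.75 Ω

Final answer: V_th = 0.625 V, R_th = 18.75 Ω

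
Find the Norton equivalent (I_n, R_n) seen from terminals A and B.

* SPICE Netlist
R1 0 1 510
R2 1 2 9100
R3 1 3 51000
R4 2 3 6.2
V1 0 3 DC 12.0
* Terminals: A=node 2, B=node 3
Find the Thévenin equivalent first; then I_n = V_th/R_th and R_n = R_th.
Step 1 — V_th is the open-circuit voltage V_A - V_B (nothing connected across the terminals).
Nodal analysis, taking node 3 as the 0 V reference.
Source V1 fixes V_0 = 12 V.
KCL at each unknown node (sum of currents leaving = 0; resistances in Ω):
  Node 1: (V_1 - 12)/510 + (V_1 - V_2)/9100 + (V_1 - 0)/51000 = 0
  Node 2: (V_2 - V_1)/9100 + (V_2 - 0)/6.2 = 0
Collecting terms (coefficients in siemens):
  0.00209·V_1 - 0.0001099·V_2 = 0.02353
  0.1614·V_2 - 0.0001099·V_1 = 0
Determinant D = (0.00209)(0.1614) - (-0.0001099)(-0.0001099) = 0.0003374
V_1 = [(0.02353)(0.1614) - (-0.0001099)(0)]/D = 11.26 V
V_2 = [(0.00209)(0) - (0.02353)(-0.0001099)]/D = 0.007664 V
V_th = V_2 - V_3 = 0.007664 - 0 = 0.007664 V
Step 2 — R_th: zero the source — replace V1 by a short circuit (node 3 merges into node 0) — and find the resistance seen between A (node 2) and B (node 0).
Reduce the network between node 2 (A) and node 0 (B) by series/parallel combination:
  Rp1 = R1 ‖ R3 (parallel, both between nodes 0 and 1) = 1/(1/510 + 1/51000) = 505 Ω
  Rs1 = R2 + Rp1 (series, joined only at node 1) = 9100 + 505 = 9605 Ω
  Rp2 = R4 ‖ Rs1 (parallel, both between nodes 0 and 2) = 1/(1/6.2 + 1/9605) = 6.196 Ω
R_th = 6.196 Ω
I_n = V_th/R_th = 0.007664/6.196 = 0.001237 A, and R_n = R_th = 6.196 Ω

Final answer: I_n = 0.001237 A, R_n = 6.196 Ω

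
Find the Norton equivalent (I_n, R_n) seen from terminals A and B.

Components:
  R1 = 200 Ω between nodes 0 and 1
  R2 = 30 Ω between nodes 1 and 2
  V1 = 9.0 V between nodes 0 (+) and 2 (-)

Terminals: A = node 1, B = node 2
Find the Thévenin equivalent first; then I_n = V_th/R_th and R_n = R_th.
Step 1 — V_th is the open-circuit voltage V_A - V_B (nothing connected across the terminals).
Nodal analysis, taking node 2 as the 0 V reference.
Source V1 fixes V_0 = 9 V.
KCL at each unknown node (sum of currents leaving = 0; resistances in Ω):
  Node 1: (V_1 - 9)/200 + (V_1 - 0)/30 = 0
Collecting terms: 0.03833 × V_1 = 0.045  =>  V_1 = 1.174 V
V_th = V_1 - V_2 = 1.174 - 0 = 1.174 V
Step 2 — R_th: zero the source — replace V1 by a short circuit (node 2 merges into node 0) — and find the resistance seen between A (node 1) and B (node 0).
Reduce the network between node 1 (A) and node 0 (B) by series/parallel combination:
  Rp1 = R1 ‖ R2 (parallel, both between nodes 0 and 1) = 1/(1/200 + 1/30) = 26.09 Ω
R_th = 26.09 Ω
I_n = V_th/R_th = 1.174/26.09 = 0.045 A, and R_n = R_th = 26.09 Ω

Final answer: I_n = 0.045 A, R_n = 26.09 Ω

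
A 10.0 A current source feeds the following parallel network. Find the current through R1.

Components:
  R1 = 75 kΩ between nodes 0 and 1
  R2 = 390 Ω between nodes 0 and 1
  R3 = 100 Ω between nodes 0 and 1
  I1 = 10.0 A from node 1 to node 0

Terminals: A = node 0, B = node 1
All resistors sit directly between nodes 0 and 1, so they are in parallel and share one voltage V; the full source current 10 A splits among them.
1/R_par = 1/75000 + 1/390 + 1/100 = 0.01258 S  =>  R_par = 79.51 Ω
V = I × R_par = 10 × 79.51 = 795.1 V
I_R1 = V/R1 = 795.1/75000 = 0.0106 A

Final answer: 0.0106 A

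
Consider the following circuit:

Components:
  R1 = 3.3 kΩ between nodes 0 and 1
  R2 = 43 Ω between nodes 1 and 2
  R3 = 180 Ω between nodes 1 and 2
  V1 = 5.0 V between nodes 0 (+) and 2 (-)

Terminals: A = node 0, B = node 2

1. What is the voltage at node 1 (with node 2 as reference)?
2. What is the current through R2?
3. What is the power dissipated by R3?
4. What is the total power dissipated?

Nodal analysis, taking node 2 as the 0 V reference.
Source V1 fixes V_0 = 5 V.
KCL at each unknown node (sum of currents leaving = 0; resistances in Ω):
  Node 1: (V_1 - 5)/3300 + (V_1 - 0)/43 + (V_1 - 0)/180 = 0
Collecting terms: 0.02911 × V_1 = 0.001515  =>  V_1 = 0.05204 V
Part 1:
  Read off the nodal solution: V_1 = 0.05204 V
Part 2:
  I_R2 = (V_1 - V_2)/R2 = (0.05204 - 0)/43 = 0.00121 A
  Magnitude: I_R2 = 0.00121 A
Part 3:
  I_R3 = (V_1 - V_2)/R3 = (0.05204 - 0)/180 = 0.0002891 A
  P_R3 = I_R3² × R3 = (0.0002891)² × 180 = 0.00001505 W
Part 4:
  Power in each resistor, P = (ΔV)²/R:
    P_R1 = (5 - 0.05204)²/3300 = 0.007419 W
    P_R2 = (0.05204 - 0)²/43 = 0.00006298 W
    P_R3 = (0.05204 - 0)²/180 = 0.00001505 W
  P_total = P_R1 + P_R2 + P_R3 = 0.007497 W

Final answers:
1. V_1 = 0.05204 V
2. I_R2 = 0.00121 A
3. P_R3 = 1.505e-05 W
4. P_total = 0.007497 W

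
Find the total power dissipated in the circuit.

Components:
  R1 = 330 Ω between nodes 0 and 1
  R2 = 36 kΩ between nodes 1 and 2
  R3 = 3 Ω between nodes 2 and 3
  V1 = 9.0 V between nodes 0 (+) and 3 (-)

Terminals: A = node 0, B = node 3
Nodal analysis, taking node 3 as the 0 V reference.
Source V1 fixes V_0 = 9 V.
KCL at each unknown node (sum of currents leaving = 0; resistances in Ω):
  Node 1: (V_1 - 9)/330 + (V_1 - V_2)/36000 = 0
  Node 2: (V_2 - V_1)/36000 + (V_2 - 0)/3 = 0
Collecting terms (coefficients in siemens):
  0.003058·V_1 - 0.00002778·V_2 = 0.02727
  0.3334·V_2 - 0.00002778·V_1 = 0
Determinant D = (0.003058)(0.3334) - (-0.00002778)(-0.00002778) = 0.001019
V_1 = [(0.02727)(0.3334) - (-0.00002778)(0)]/D = 8.918 V
V_2 = [(0.003058)(0) - (0.02727)(-0.00002778)]/D = 0.0007431 V
Power in each resistor, P = (ΔV)²/R:
  P_R1 = (9 - 8.918)²/330 = 0.00002025 W
  P_R2 = (8.918 - 0.0007431)²/36000 = 0.002209 W
  P_R3 = (0.0007431 - 0)²/3 = 0.0000001841 W
P_total = P_R1 + P_R2 + P_R3 = 0.002229 W

Final answer: 0.002229 W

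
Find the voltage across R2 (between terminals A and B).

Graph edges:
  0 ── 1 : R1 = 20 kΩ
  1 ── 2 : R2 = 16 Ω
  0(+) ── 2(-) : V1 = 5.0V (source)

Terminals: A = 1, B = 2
R1 and R2 are in series across V1 (node 0 → node 1 → node 2), and the output A–B is taken across R2, so this is a voltage divider.
Series current: I = V1/(R1 + R2) = 5/(20000 + 16) = 5/20020 = 0.0002498 A
V_R2 = I × R2 = V1 × R2/(R1 + R2) = 5 × 16/20020 = 0.003997 V

Final answer: 0.003997 V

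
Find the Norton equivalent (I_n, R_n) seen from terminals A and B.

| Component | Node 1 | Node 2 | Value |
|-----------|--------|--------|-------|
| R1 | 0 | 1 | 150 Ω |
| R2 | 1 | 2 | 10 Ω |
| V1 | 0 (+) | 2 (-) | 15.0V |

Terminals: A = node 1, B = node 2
Find the Thévenin equivalent first; then I_n = V_th/R_th and R_n = R_th.
Step 1 — V_th is the open-circuit voltage V_A - V_B (nothing connected across the terminals).
Nodal analysis, taking node 2 as the 0 V reference.
Source V1 fixes V_0 = 15 V.
KCL at each unknown node (sum of currents leaving = 0; resistances in Ω):
  Node 1: (V_1 - 15)/150 + (V_1 - 0)/10 = 0
Collecting terms: 0.1067 × V_1 = 0.1  =>  V_1 = 0.9375 V
V_th = V_1 - V_2 = 0.9375 - 0 = 0.9375 V
Step 2 — R_th: zero the source — replace V1 by a short circuit (node 2 merges into node 0) — and find the resistance seen between A (node 1) and B (node 0).
Reduce the network between node 1 (A) and node 0 (B) by series/parallel combination:
  Rp1 = R1 ‖ R2 (parallel, both between nodes 0 and 1) = 1/(1/150 + 1/10) = 9.375 Ω
R_th = 9.375 Ω
I_n = V_th/R_th = 0.9375/9.375 = 0.1 A, and R_n = R_th = 9.375 Ω

Final answer: I_n = 0.1 A, R_n = 9.375 Ω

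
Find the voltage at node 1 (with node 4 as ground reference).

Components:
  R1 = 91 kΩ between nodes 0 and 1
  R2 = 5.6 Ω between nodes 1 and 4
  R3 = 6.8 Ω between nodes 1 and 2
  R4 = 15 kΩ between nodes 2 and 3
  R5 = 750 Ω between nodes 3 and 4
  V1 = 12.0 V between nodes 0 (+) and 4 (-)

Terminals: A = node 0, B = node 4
Nodal analysis, taking node 4 as the 0 V reference.
Source V1 fixes V_0 = 12 V.
KCL at each unknown node (sum of currents leaving = 0; resistances in Ω):
  Node 1: (V_1 - 12)/91000 + (V_1 - 0)/5.6 + (V_1 - V_2)/6.8 = 0
  Node 2: (V_2 - V_1)/6.8 + (V_2 - V_3)/15000 = 0
  Node 3: (V_3 - V_2)/15000 + (V_3 - 0)/750 = 0
Collecting terms (coefficients in siemens):
  0.3256·V_1 - 0.1471·V_2 = 0.0001319
  0.1471·V_2 - 0.1471·V_1 - 0.00006667·V_3 = 0
  0.0014·V_3 - 0.00006667·V_2 = 0
Solving these 3 simultaneous equations (Gaussian elimination) gives:
  V_1 = 0.0007382 V, V_2 = 0.0007378 V, V_3 = 0.00003514 V
The requested potential is V_1 = 0.0007382 V.

Final answer: V_1 = 0.0007382 V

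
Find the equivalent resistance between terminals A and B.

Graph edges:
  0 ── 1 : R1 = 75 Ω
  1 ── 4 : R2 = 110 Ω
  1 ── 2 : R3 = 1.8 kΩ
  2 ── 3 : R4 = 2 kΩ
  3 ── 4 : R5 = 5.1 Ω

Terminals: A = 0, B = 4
Reduce the network between node 0 (A) and node 4 (B) by series/parallel combination:
  Rs1 = R3 + R4 (series, joined only at node 2) = 1800 + 2000 = 3800 Ω
  Rs2 = R5 + Rs1 (series, joined only at node 3) = 5.1 + 3800 = 3805 Ω
  Rp1 = R2 ‖ Rs2 (parallel, both between nodes 1 and 4) = 1/(1/110 + 1/3805) = 106.9 Ω
  Rs3 = R1 + Rp1 (series, joined only at node 1) = 75 + 106.9 = 181.9 Ω
R_eq = 181.9 Ω

Final answer: 181.9 Ω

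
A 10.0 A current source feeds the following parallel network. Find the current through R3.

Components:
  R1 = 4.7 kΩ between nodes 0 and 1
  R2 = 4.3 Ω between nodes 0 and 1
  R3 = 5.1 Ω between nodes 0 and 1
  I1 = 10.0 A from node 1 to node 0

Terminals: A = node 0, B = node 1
All resistors sit directly between nodes 0 and 1, so they are in parallel and share one voltage V; the full source current 10 A splits among them.
1/R_par = 1/4700 + 1/4.3 + 1/5.1 = 0.4288 S  =>  R_par = 2.332 Ω
V = I × R_par = 10 × 2.332 = 23.32 V
I_R3 = V/R3 = 23.32/5.1 = 4.572 A

Final answer: 4.572 A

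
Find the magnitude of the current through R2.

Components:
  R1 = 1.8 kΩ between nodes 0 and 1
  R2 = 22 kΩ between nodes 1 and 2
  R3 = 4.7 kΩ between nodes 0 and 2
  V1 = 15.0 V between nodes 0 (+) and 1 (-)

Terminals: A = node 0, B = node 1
Nodal analysis, taking node 1 as the 0 V reference.
Source V1 fixes V_0 = 15 V.
KCL at each unknown node (sum of currents leaving = 0; resistances in Ω):
  Node 2: (V_2 - 0)/22000 + (V_2 - 15)/4700 = 0
Collecting terms: 0.0002582 × V_2 = 0.003191  =>  V_2 = 12.36 V
I_R2 = (V_1 - V_2)/R2 = (0 - 12.36)/22000 = -0.0005618 A
|I_R2| = 0.0005618 A

Final answer: |I_R2| = 0.0005618 A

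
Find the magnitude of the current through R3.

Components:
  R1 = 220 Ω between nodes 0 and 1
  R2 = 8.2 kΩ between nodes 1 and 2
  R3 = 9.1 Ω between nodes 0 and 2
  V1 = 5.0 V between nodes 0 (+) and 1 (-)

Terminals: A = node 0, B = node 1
Nodal analysis, taking node 1 as the 0 V reference.
Source V1 fixes V_0 = 5 V.
KCL at each unknown node (sum of currents leaving = 0; resistances in Ω):
  Node 2: (V_2 - 0)/8200 + (V_2 - 5)/9.1 = 0
Collecting terms: 0.11 × V_2 = 0.5495  =>  V_2 = 4.994 V
I_R3 = (V_0 - V_2)/R3 = (5 - 4.994)/9.1 = 0.0006091 A
|I_R3| = 0.0006091 A

Final answer: |I_R3| = 0.0006091 A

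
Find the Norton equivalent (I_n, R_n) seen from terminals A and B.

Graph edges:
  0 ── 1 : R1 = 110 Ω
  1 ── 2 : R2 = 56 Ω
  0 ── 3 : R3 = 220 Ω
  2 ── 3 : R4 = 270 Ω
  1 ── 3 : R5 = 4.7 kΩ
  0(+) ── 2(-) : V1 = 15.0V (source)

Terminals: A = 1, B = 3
Find the Thévenin equivalent first; then I_n = V_th/R_th and R_n = R_th.
Step 1 — V_th is the open-circuit voltage V_A - V_B (nothing connected across the terminals).
Nodal analysis, taking node 2 as the 0 V reference.
Source V1 fixes V_0 = 15 V.
KCL at each unknown node (sum of currents leaving = 0; resistances in Ω):
  Node 1: (V_1 - 15)/110 + (V_1 - 0)/56 + (V_1 - V_3)/4700 = 0
  Node 3: (V_3 - 15)/220 + (V_3 - 0)/270 + (V_3 - V_1)/4700 = 0
Collecting terms (coefficients in siemens):
  0.02716·V_1 - 0.0002128·V_3 = 0.1364
  0.008462·V_3 - 0.0002128·V_1 = 0.06818
Determinant D = (0.02716)(0.008462) - (-0.0002128)(-0.0002128) = 0.0002298
V_1 = [(0.1364)(0.008462) - (-0.0002128)(0.06818)]/D = 5.085 V
V_3 = [(0.02716)(0.06818) - (0.1364)(-0.0002128)]/D = 8.185 V
V_th = V_1 - V_3 = 5.085 - 8.185 = -3.101 V
Step 2 — R_th: zero the source — replace V1 by a short circuit (node 2 merges into node 0) — and find the resistance seen between A (node 1) and B (node 3).
Reduce the network between node 1 (A) and node 3 (B) by series/parallel combination:
  Rp1 = R1 ‖ R2 (parallel, both between nodes 0 and 1) = 1/(1/110 + 1/56) = 37.11 Ω
  Rp2 = R3 ‖ R4 (parallel, both between nodes 0 and 3) = 1/(1/220 + 1/270) = 121.2 Ω
  Rs1 = Rp1 + Rp2 (series, joined only at node 0) = 37.11 + 121.2 = 158.3 Ω
  Rp3 = R5 ‖ Rs1 (parallel, both between nodes 1 and 3) = 1/(1/4700 + 1/158.3) = 153.2 Ω
R_th = 153.2 Ω
I_n = V_th/R_th = -3.101/153.2 = -0.02024 A, and R_n = R_th = 153.2 Ω

Final answer: I_n = -0.02024 A, R_n = 153.2 Ω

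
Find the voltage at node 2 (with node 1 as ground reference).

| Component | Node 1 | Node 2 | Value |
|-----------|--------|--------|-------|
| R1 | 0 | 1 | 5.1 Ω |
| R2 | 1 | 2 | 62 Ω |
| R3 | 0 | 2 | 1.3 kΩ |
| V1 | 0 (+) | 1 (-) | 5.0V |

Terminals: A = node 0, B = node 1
Nodal analysis, taking node 1 as the 0 V reference.
Source V1 fixes V_0 = 5 V.
KCL at each unknown node (sum of currents leaving = 0; resistances in Ω):
  Node 2: (V_2 - 0)/62 + (V_2 - 5)/1300 = 0
Collecting terms: 0.0169 × V_2 = 0.003846  =>  V_2 = 0.2276 V
The requested potential is V_2 = 0.2276 V.

Final answer: V_2 = 0.2276 V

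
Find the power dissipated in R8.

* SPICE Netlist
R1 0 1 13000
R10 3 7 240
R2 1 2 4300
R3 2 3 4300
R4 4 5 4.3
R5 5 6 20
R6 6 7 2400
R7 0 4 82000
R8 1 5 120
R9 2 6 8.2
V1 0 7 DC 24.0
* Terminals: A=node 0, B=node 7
Nodal analysis, taking node 7 as the 0 V reference.
Source V1 fixes V_0 = 24 V.
KCL at each unknown node (sum of currents leaving = 0; resistances in Ω):
  Node 1: (V_1 - 24)/13000 + (V_1 - V_2)/4300 + (V_1 - V_5)/120 = 0
  Node 2: (V_2 - V_1)/4300 + (V_2 - V_3)/4300 + (V_2 - V_6)/8.2 = 0
  Node 3: (V_3 - V_2)/4300 + (V_3 - 0)/240 = 0
  Node 4: (V_4 - V_5)/4.3 + (V_4 - 24)/82000 = 0
  Node 5: (V_5 - V_4)/4.3 + (V_5 - V_6)/20 + (V_5 - V_1)/120 = 0
  Node 6: (V_6 - V_5)/20 + (V_6 - 0)/2400 + (V_6 - V_2)/8.2 = 0
Collecting terms (coefficients in siemens):
  0.008643·V_1 - 0.0002326·V_2 - 0.008333·V_5 = 0.001846
  0.1224·V_2 - 0.0002326·V_1 - 0.0002326·V_3 - 0.122·V_6 = 0
  0.004399·V_3 - 0.0002326·V_2 = 0
  0.2326·V_4 - 0.2326·V_5 = 0.0002927
  0.2909·V_5 - 0.008333·V_1 - 0.2326·V_4 - 0.05·V_6 = 0
  0.1724·V_6 - 0.122·V_2 - 0.05·V_5 = 0
Solving these 6 simultaneous equations (Gaussian elimination) gives:
  V_1 = 3.145 V, V_2 = 2.918 V, V_3 = 0.1543 V, V_4 = 2.96 V
  V_5 = 2.959 V, V_6 = 2.923 V
I_R8 = (V_1 - V_5)/R8 = (3.145 - 2.959)/120 = 0.001551 A
P_R8 = I_R8² × R8 = (0.001551)² × 120 = 0.0002888 W

Final answer: 0.0002888 W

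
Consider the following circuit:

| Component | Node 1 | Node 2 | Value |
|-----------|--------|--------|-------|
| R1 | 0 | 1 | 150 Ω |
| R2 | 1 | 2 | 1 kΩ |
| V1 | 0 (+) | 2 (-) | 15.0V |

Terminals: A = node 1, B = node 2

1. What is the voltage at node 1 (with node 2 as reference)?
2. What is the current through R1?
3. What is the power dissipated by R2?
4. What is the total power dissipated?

Nodal analysis, taking node 2 as the 0 V reference.
Source V1 fixes V_0 = 15 V.
KCL at each unknown node (sum of currents leaving = 0; resistances in Ω):
  Node 1: (V_1 - 15)/150 + (V_1 - 0)/1000 = 0
Collecting terms: 0.007667 × V_1 = 0.1  =>  V_1 = 13.04 V
Part 1:
  Read off the nodal solution: V_1 = 13.04 V
Part 2:
  I_R1 = (V_0 - V_1)/R1 = (15 - 13.04)/150 = 0.01304 A
  Magnitude: I_R1 = 0.01304 A
Part 3:
  I_R2 = (V_1 - V_2)/R2 = (13.04 - 0)/1000 = 0.01304 A
  P_R2 = I_R2² × R2 = (0.01304)² × 1000 = 0.1701 W
Part 4:
  Power in each resistor, P = (ΔV)²/R:
    P_R1 = (15 - 13.04)²/150 = 0.02552 W
    P_R2 = (13.04 - 0)²/1000 = 0.1701 W
  P_total = P_R1 + P_R2 = 0.1957 W

Final answers:
1. V_1 = 13.04 V
2. I_R1 = 0.01304 A
3. P_R2 = 0.1701 W
4. P_total = 0.1957 W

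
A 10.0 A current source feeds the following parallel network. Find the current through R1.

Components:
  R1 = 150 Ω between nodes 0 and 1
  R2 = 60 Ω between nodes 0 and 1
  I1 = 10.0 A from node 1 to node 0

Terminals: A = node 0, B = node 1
All resistors sit directly between nodes 0 and 1, so they are in parallel and share one voltage V; the full source current 10 A splits among them.
1/R_par = 1/150 + 1/60 = 0.02333 S  =>  R_par = 42.86 Ω
V = I × R_par = 10 × 42.86 = 428.6 V
I_R1 = V/R1 = 428.6/150 = 2.857 A

Final answer: 2.857 A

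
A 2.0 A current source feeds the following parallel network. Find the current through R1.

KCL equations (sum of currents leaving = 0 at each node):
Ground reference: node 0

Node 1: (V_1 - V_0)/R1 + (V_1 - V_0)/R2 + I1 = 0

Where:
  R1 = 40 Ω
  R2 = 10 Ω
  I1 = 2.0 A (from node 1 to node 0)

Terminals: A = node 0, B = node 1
All resistors sit directly between nodes 0 and 1, so they are in parallel and share one voltage V; the full source current 2 A splits among them.
1/R_par = 1/40 + 1/10 = 0.125 S  =>  R_par = 8 Ω
V = I × R_par = 2 × 8 = 16 V
I_R1 = V/R1 = 16/40 = 0.4 A

Final answer: 0.4 A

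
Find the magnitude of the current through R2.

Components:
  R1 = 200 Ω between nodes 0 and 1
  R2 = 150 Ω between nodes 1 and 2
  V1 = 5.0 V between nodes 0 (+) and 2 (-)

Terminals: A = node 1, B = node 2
Nodal analysis, taking node 2 as the 0 V reference.
Source V1 fixes V_0 = 5 V.
KCL at each unknown node (sum of currents leaving = 0; resistances in Ω):
  Node 1: (V_1 - 5)/200 + (V_1 - 0)/150 = 0
Collecting terms: 0.01167 × V_1 = 0.025  =>  V_1 = 2.143 V
I_R2 = (V_1 - V_2)/R2 = (2.143 - 0)/150 = 0.01429 A
|I_R2| = 0.01429 A

Final answer: |I_R2| = 0.01429 A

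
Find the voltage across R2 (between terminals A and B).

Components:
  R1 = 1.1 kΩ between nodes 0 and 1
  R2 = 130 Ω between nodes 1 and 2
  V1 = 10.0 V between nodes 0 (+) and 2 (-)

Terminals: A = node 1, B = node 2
R1 and R2 are in series across V1 (node 0 → node 1 → node 2), and the output A–B is taken across R2, so this is a voltage divider.
Series current: I = V1/(R1 + R2) = 10/(1100 + 130) = 10/1230 = 0.00813 A
V_R2 = I × R2 = V1 × R2/(R1 + R2) = 10 × 130/1230 = 1.057 V

Final answer: 1.057 V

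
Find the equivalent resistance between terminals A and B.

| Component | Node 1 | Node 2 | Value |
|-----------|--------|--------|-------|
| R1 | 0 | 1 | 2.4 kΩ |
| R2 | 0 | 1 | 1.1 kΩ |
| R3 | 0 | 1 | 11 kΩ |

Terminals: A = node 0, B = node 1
Reduce the network between node 0 (A) and node 1 (B) by series/parallel combination:
  Rp1 = R1 ‖ R2 ‖ R3 (parallel, all between nodes 0 and 1) = 1/(1/2400 + 1/1100 + 1/11000) = 705.9 Ω
R_eq = 705.9 Ω

Final answer: 705.9 Ω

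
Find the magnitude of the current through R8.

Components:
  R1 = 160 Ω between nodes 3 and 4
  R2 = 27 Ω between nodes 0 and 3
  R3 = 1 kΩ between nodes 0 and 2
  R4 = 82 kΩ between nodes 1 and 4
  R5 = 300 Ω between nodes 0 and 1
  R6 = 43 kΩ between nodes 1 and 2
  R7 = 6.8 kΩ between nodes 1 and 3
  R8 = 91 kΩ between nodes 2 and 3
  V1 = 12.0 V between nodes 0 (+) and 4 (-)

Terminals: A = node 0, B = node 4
Nodal analysis, taking node 4 as the 0 V reference.
Source V1 fixes V_0 = 12 V.
KCL at each unknown node (sum of currents leaving = 0; resistances in Ω):
  Node 1: (V_1 - 0)/82000 + (V_1 - 12)/300 + (V_1 - V_2)/43000 + (V_1 - V_3)/6800 = 0
  Node 2: (V_2 - 12)/1000 + (V_2 - V_1)/43000 + (V_2 - V_3)/91000 = 0
  Node 3: (V_3 - 0)/160 + (V_3 - 12)/27 + (V_3 - V_1)/6800 + (V_3 - V_2)/91000 = 0
Collecting terms (coefficients in siemens):
  0.003516·V_1 - 0.00002326·V_2 - 0.0001471·V_3 = 0.04
  0.001034·V_2 - 0.00002326·V_1 - 0.00001099·V_3 = 0.012
  0.04345·V_3 - 0.0001471·V_1 - 0.00001099·V_2 = 0.4444
Solving these 3 simultaneous equations (Gaussian elimination) gives:
  V_1 = 11.89 V, V_2 = 11.98 V, V_3 = 10.27 V
I_R8 = (V_2 - V_3)/R8 = (11.98 - 10.27)/91000 = 0.00001875 A
|I_R8| = 0.00001875 A

Final answer: |I_R8| = 1.875e-05 A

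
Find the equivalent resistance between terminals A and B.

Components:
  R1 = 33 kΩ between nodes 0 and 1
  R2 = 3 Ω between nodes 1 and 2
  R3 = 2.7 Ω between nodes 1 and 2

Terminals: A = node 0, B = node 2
Reduce the network between node 0 (A) and node 2 (B) by series/parallel combination:
  Rp1 = R2 ‖ R3 (parallel, both between nodes 1 and 2) = 1/(1/3 + 1/2.7) = 1.421 Ω
  Rs1 = R1 + Rp1 (series, joined only at node 1) = 33000 + 1.421 = 33000 Ω
R_eq = 33 kΩ

Final answer: 33 kΩ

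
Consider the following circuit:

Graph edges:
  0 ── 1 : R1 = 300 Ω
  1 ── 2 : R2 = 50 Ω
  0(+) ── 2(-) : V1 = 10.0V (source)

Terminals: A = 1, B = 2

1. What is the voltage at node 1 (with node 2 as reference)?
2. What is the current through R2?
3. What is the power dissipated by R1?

Nodal analysis, taking node 2 as the 0 V reference.
Source V1 fixes V_0 = 10 V.
KCL at each unknown node (sum of currents leaving = 0; resistances in Ω):
  Node 1: (V_1 - 10)/300 + (V_1 - 0)/50 = 0
Collecting terms: 0.02333 × V_1 = 0.03333  =>  V_1 = 1.429 V
Part 1:
  Read off the nodal solution: V_1 = 1.429 V
Part 2:
  I_R2 = (V_1 - V_2)/R2 = (1.429 - 0)/50 = 0.02857 A
  Magnitude: I_R2 = 0.02857 A
Part 3:
  I_R1 = (V_0 - V_1)/R1 = (10 - 1.429)/300 = 0.02857 A
  P_R1 = I_R1² × R1 = (0.02857)² × 300 = 0.2449 W

Final answers:
1. V_1 = 1.429 V
2. I_R2 = 0.02857 A
3. P_R1 = 0.2449 W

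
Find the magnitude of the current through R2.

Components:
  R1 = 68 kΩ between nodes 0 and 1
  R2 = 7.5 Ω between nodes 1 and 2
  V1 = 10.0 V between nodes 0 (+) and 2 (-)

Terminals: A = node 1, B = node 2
Nodal analysis, taking node 2 as the 0 V reference.
Source V1 fixes V_0 = 10 V.
KCL at each unknown node (sum of currents leaving = 0; resistances in Ω):
  Node 1: (V_1 - 10)/68000 + (V_1 - 0)/7.5 = 0
Collecting terms: 0.1333 × V_1 = 0.0001471  =>  V_1 = 0.001103 V
I_R2 = (V_1 - V_2)/R2 = (0.001103 - 0)/7.5 = 0.000147 A
|I_R2| = 0.000147 A

Final answer: |I_R2| = 0.000147 A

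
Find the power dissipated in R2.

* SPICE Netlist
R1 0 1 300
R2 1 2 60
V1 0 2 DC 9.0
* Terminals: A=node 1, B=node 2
Nodal analysis, taking node 2 as the 0 V reference.
Source V1 fixes V_0 = 9 V.
KCL at each unknown node (sum of currents leaving = 0; resistances in Ω):
  Node 1: (V_1 - 9)/300 + (V_1 - 0)/60 = 0
Collecting terms: 0.02 × V_1 = 0.03  =>  V_1 = 1.5 V
I_R2 = (V_1 - V_2)/R2 = (1.5 - 0)/60 = 0.025 A
P_R2 = I_R2² × R2 = (0.025)² × 60 = 0.0375 W

Final answer: 0.0375 W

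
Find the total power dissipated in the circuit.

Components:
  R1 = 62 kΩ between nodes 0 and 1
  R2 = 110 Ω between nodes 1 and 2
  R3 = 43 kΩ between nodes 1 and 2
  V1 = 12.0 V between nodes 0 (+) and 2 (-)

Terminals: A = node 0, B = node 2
Nodal analysis, taking node 2 as the 0 V reference.
Source V1 fixes V_0 = 12 V.
KCL at each unknown node (sum of currents leaving = 0; resistances in Ω):
  Node 1: (V_1 - 12)/62000 + (V_1 - 0)/110 + (V_1 - 0)/43000 = 0
Collecting terms: 0.00913 × V_1 = 0.0001935  =>  V_1 = 0.0212 V
Power in each resistor, P = (ΔV)²/R:
  P_R1 = (12 - 0.0212)²/62000 = 0.002314 W
  P_R2 = (0.0212 - 0)²/110 = 0.000004085 W
  P_R3 = (0.0212 - 0)²/43000 = 0.00000001045 W
P_total = P_R1 + P_R2 + P_R3 = 0.002318 W

Final answer: 0.002318 W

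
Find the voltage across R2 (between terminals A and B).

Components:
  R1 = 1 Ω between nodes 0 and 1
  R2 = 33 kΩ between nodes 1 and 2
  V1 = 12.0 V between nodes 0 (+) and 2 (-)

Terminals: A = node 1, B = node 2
R1 and R2 are in series across V1 (node 0 → node 1 → node 2), and the output A–B is taken across R2, so this is a voltage divider.
Series current: I = V1/(R1 + R2) = 12/(1 + 33000) = 12/33000 = 0.0003636 A
V_R2 = I × R2 = V1 × R2/(R1 + R2) = 12 × 33000/33000 = 12 V

Final answer: 12 V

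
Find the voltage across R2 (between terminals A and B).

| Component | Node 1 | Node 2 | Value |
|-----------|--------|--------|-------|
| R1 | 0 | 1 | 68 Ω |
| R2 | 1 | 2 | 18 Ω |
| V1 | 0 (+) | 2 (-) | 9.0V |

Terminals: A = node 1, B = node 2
R1 and R2 are in series across V1 (node 0 → node 1 → node 2), and the output A–B is taken across R2, so this is a voltage divider.
Series current: I = V1/(R1 + R2) = 9/(68 + 18) = 9/86 = 0.1047 A
V_R2 = I × R2 = V1 × R2/(R1 + R2) = 9 × 18/86 = 1.884 V

Final answer: 1.884 V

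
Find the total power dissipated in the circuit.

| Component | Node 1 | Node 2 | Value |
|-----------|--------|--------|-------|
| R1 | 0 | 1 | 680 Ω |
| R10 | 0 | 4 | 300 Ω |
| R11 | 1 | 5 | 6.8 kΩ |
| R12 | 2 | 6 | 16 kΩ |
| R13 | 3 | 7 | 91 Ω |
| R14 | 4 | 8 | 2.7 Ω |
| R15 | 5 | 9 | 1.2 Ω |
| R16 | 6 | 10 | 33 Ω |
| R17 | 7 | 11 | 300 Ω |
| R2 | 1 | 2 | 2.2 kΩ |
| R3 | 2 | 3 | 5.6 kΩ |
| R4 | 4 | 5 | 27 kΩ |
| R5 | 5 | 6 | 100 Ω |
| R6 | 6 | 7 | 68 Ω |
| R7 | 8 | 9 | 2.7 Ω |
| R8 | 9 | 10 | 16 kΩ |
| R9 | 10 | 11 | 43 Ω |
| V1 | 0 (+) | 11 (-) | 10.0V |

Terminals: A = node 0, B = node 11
Nodal analysis, taking node 11 as the 0 V reference.
Source V1 fixes V_0 = 10 V.
KCL at each unknown node (sum of currents leaving = 0; resistances in Ω):
  Node 1: (V_1 - 10)/680 + (V_1 - V_2)/2200 + (V_1 - V_5)/6800 = 0
  Node 2: (V_2 - V_1)/2200 + (V_2 - V_3)/5600 + (V_2 - V_6)/16000 = 0
  Node 3: (V_3 - V_2)/5600 + (V_3 - V_7)/91 = 0
  Node 4: (V_4 - V_5)/27000 + (V_4 - 10)/300 + (V_4 - V_8)/2.7 = 0
  Node 5: (V_5 - V_4)/27000 + (V_5 - V_6)/100 + (V_5 - V_1)/6800 + (V_5 - V_9)/1.2 = 0
  Node 6: (V_6 - V_5)/100 + (V_6 - V_7)/68 + (V_6 - V_2)/16000 + (V_6 - V_10)/33 = 0
  Node 7: (V_7 - V_6)/68 + (V_7 - V_3)/91 + (V_7 - 0)/300 = 0
  Node 8: (V_8 - V_9)/2.7 + (V_8 - V_4)/2.7 = 0
  Node 9: (V_9 - V_8)/2.7 + (V_9 - V_10)/16000 + (V_9 - V_5)/1.2 = 0
  Node 10: (V_10 - V_9)/16000 + (V_10 - 0)/43 + (V_10 - V_6)/33 = 0
Collecting terms (coefficients in siemens):
  0.002072·V_1 - 0.0004545·V_2 - 0.0001471·V_5 = 0.01471
  0.0006956·V_2 - 0.0004545·V_1 - 0.0001786·V_3 - 0.0000625·V_6 = 0
  0.01117·V_3 - 0.0001786·V_2 - 0.01099·V_7 = 0
  0.3737·V_4 - 0.00003704·V_5 - 0.3704·V_8 = 0.03333
  0.8435·V_5 - 0.0001471·V_1 - 0.00003704·V_4 - 0.01·V_6 - 0.8333·V_9 = 0
  0.05507·V_6 - 0.0000625·V_2 - 0.01·V_5 - 0.01471·V_7 - 0.0303·V_10 = 0
  0.02903·V_7 - 0.01099·V_3 - 0.01471·V_6 = 0
  0.7407·V_8 - 0.3704·V_4 - 0.3704·V_9 = 0
  1.204·V_9 - 0.8333·V_5 - 0.3704·V_8 - 0.0000625·V_10 = 0
  0.05362·V_10 - 0.0303·V_6 - 0.0000625·V_9 = 0
Solving these 10 simultaneous equations (Gaussian elimination) gives:
  V_1 = 8.698 V, V_2 = 6.143 V, V_3 = 1.289 V, V_4 = 3.716 V
  V_5 = 3.578 V, V_6 = 1.425 V, V_7 = 1.21 V, V_8 = 3.659 V
  V_9 = 3.603 V, V_10 = 0.8096 V
Power in each resistor, P = (ΔV)²/R:
  P_R1 = (10 - 8.698)²/680 = 0.002493 W
  P_R2 = (8.698 - 6.143)²/2200 = 0.002968 W
  P_R3 = (6.143 - 1.289)²/5600 = 0.004207 W
  P_R4 = (3.716 - 3.578)²/27000 = 0.0000007054 W
  P_R5 = (3.578 - 1.425)²/100 = 0.04634 W
  P_R6 = (1.425 - 1.21)²/68 = 0.0006817 W
  P_R7 = (3.659 - 3.603)²/2.7 = 0.001184 W
  P_R8 = (3.603 - 0.8096)²/16000 = 0.0004876 W
  P_R9 = (0.8096 - 0)²/43 = 0.01524 W
  P_R10 = (10 - 3.716)²/300 = 0.1316 W
  P_R11 = (8.698 - 3.578)²/6800 = 0.003855 W
  P_R12 = (6.143 - 1.425)²/16000 = 0.001391 W
  P_R13 = (1.289 - 1.21)²/91 = 0.00006836 W
  P_R14 = (3.716 - 3.659)²/2.7 = 0.001184 W
  P_R15 = (3.578 - 3.603)²/1.2 = 0.0005176 W
  P_R16 = (1.425 - 0.8096)²/33 = 0.01148 W
  P_R17 = (1.21 - 0)²/300 = 0.00488 W
P_total = P_R1 + P_R2 + P_R3 + P_R4 + P_R5 + P_R6 + P_R7 + P_R8 + P_R9 + P_R10 + P_R11 + P_R12 + P_R13 + P_R14 + P_R15 + P_R16 + P_R17 = 0.2286 W

Final answer: 0.2286 W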